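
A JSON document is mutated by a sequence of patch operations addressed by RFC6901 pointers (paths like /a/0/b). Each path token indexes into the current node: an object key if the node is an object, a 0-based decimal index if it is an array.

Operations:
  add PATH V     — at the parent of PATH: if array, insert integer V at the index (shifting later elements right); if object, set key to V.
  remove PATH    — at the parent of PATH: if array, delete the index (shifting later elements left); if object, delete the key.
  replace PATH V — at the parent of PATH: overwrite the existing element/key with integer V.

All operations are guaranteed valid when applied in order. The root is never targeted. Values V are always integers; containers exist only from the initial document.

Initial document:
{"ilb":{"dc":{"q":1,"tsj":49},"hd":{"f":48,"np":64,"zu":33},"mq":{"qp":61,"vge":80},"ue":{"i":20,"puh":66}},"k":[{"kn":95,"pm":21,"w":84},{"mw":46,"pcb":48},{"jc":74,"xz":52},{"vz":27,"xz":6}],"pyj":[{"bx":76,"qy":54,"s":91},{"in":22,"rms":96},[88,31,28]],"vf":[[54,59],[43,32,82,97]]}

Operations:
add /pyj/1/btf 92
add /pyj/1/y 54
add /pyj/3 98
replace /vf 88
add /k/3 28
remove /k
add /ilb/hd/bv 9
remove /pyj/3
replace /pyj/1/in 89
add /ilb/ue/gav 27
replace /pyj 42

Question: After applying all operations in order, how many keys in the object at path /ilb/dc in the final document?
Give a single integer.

Answer: 2

Derivation:
After op 1 (add /pyj/1/btf 92): {"ilb":{"dc":{"q":1,"tsj":49},"hd":{"f":48,"np":64,"zu":33},"mq":{"qp":61,"vge":80},"ue":{"i":20,"puh":66}},"k":[{"kn":95,"pm":21,"w":84},{"mw":46,"pcb":48},{"jc":74,"xz":52},{"vz":27,"xz":6}],"pyj":[{"bx":76,"qy":54,"s":91},{"btf":92,"in":22,"rms":96},[88,31,28]],"vf":[[54,59],[43,32,82,97]]}
After op 2 (add /pyj/1/y 54): {"ilb":{"dc":{"q":1,"tsj":49},"hd":{"f":48,"np":64,"zu":33},"mq":{"qp":61,"vge":80},"ue":{"i":20,"puh":66}},"k":[{"kn":95,"pm":21,"w":84},{"mw":46,"pcb":48},{"jc":74,"xz":52},{"vz":27,"xz":6}],"pyj":[{"bx":76,"qy":54,"s":91},{"btf":92,"in":22,"rms":96,"y":54},[88,31,28]],"vf":[[54,59],[43,32,82,97]]}
After op 3 (add /pyj/3 98): {"ilb":{"dc":{"q":1,"tsj":49},"hd":{"f":48,"np":64,"zu":33},"mq":{"qp":61,"vge":80},"ue":{"i":20,"puh":66}},"k":[{"kn":95,"pm":21,"w":84},{"mw":46,"pcb":48},{"jc":74,"xz":52},{"vz":27,"xz":6}],"pyj":[{"bx":76,"qy":54,"s":91},{"btf":92,"in":22,"rms":96,"y":54},[88,31,28],98],"vf":[[54,59],[43,32,82,97]]}
After op 4 (replace /vf 88): {"ilb":{"dc":{"q":1,"tsj":49},"hd":{"f":48,"np":64,"zu":33},"mq":{"qp":61,"vge":80},"ue":{"i":20,"puh":66}},"k":[{"kn":95,"pm":21,"w":84},{"mw":46,"pcb":48},{"jc":74,"xz":52},{"vz":27,"xz":6}],"pyj":[{"bx":76,"qy":54,"s":91},{"btf":92,"in":22,"rms":96,"y":54},[88,31,28],98],"vf":88}
After op 5 (add /k/3 28): {"ilb":{"dc":{"q":1,"tsj":49},"hd":{"f":48,"np":64,"zu":33},"mq":{"qp":61,"vge":80},"ue":{"i":20,"puh":66}},"k":[{"kn":95,"pm":21,"w":84},{"mw":46,"pcb":48},{"jc":74,"xz":52},28,{"vz":27,"xz":6}],"pyj":[{"bx":76,"qy":54,"s":91},{"btf":92,"in":22,"rms":96,"y":54},[88,31,28],98],"vf":88}
After op 6 (remove /k): {"ilb":{"dc":{"q":1,"tsj":49},"hd":{"f":48,"np":64,"zu":33},"mq":{"qp":61,"vge":80},"ue":{"i":20,"puh":66}},"pyj":[{"bx":76,"qy":54,"s":91},{"btf":92,"in":22,"rms":96,"y":54},[88,31,28],98],"vf":88}
After op 7 (add /ilb/hd/bv 9): {"ilb":{"dc":{"q":1,"tsj":49},"hd":{"bv":9,"f":48,"np":64,"zu":33},"mq":{"qp":61,"vge":80},"ue":{"i":20,"puh":66}},"pyj":[{"bx":76,"qy":54,"s":91},{"btf":92,"in":22,"rms":96,"y":54},[88,31,28],98],"vf":88}
After op 8 (remove /pyj/3): {"ilb":{"dc":{"q":1,"tsj":49},"hd":{"bv":9,"f":48,"np":64,"zu":33},"mq":{"qp":61,"vge":80},"ue":{"i":20,"puh":66}},"pyj":[{"bx":76,"qy":54,"s":91},{"btf":92,"in":22,"rms":96,"y":54},[88,31,28]],"vf":88}
After op 9 (replace /pyj/1/in 89): {"ilb":{"dc":{"q":1,"tsj":49},"hd":{"bv":9,"f":48,"np":64,"zu":33},"mq":{"qp":61,"vge":80},"ue":{"i":20,"puh":66}},"pyj":[{"bx":76,"qy":54,"s":91},{"btf":92,"in":89,"rms":96,"y":54},[88,31,28]],"vf":88}
After op 10 (add /ilb/ue/gav 27): {"ilb":{"dc":{"q":1,"tsj":49},"hd":{"bv":9,"f":48,"np":64,"zu":33},"mq":{"qp":61,"vge":80},"ue":{"gav":27,"i":20,"puh":66}},"pyj":[{"bx":76,"qy":54,"s":91},{"btf":92,"in":89,"rms":96,"y":54},[88,31,28]],"vf":88}
After op 11 (replace /pyj 42): {"ilb":{"dc":{"q":1,"tsj":49},"hd":{"bv":9,"f":48,"np":64,"zu":33},"mq":{"qp":61,"vge":80},"ue":{"gav":27,"i":20,"puh":66}},"pyj":42,"vf":88}
Size at path /ilb/dc: 2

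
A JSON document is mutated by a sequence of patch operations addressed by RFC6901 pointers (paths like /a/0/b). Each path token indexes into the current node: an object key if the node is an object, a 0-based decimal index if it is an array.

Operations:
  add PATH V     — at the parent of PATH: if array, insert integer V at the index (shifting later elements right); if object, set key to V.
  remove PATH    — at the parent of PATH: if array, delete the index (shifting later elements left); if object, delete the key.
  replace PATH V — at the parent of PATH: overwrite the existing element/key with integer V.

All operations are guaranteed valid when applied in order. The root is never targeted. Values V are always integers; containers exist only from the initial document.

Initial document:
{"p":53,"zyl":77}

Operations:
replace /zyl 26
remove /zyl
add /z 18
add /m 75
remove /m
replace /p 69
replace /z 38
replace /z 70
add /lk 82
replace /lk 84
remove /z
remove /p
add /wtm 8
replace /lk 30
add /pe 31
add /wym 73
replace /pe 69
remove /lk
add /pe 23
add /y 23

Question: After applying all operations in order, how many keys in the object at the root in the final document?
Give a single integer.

Answer: 4

Derivation:
After op 1 (replace /zyl 26): {"p":53,"zyl":26}
After op 2 (remove /zyl): {"p":53}
After op 3 (add /z 18): {"p":53,"z":18}
After op 4 (add /m 75): {"m":75,"p":53,"z":18}
After op 5 (remove /m): {"p":53,"z":18}
After op 6 (replace /p 69): {"p":69,"z":18}
After op 7 (replace /z 38): {"p":69,"z":38}
After op 8 (replace /z 70): {"p":69,"z":70}
After op 9 (add /lk 82): {"lk":82,"p":69,"z":70}
After op 10 (replace /lk 84): {"lk":84,"p":69,"z":70}
After op 11 (remove /z): {"lk":84,"p":69}
After op 12 (remove /p): {"lk":84}
After op 13 (add /wtm 8): {"lk":84,"wtm":8}
After op 14 (replace /lk 30): {"lk":30,"wtm":8}
After op 15 (add /pe 31): {"lk":30,"pe":31,"wtm":8}
After op 16 (add /wym 73): {"lk":30,"pe":31,"wtm":8,"wym":73}
After op 17 (replace /pe 69): {"lk":30,"pe":69,"wtm":8,"wym":73}
After op 18 (remove /lk): {"pe":69,"wtm":8,"wym":73}
After op 19 (add /pe 23): {"pe":23,"wtm":8,"wym":73}
After op 20 (add /y 23): {"pe":23,"wtm":8,"wym":73,"y":23}
Size at the root: 4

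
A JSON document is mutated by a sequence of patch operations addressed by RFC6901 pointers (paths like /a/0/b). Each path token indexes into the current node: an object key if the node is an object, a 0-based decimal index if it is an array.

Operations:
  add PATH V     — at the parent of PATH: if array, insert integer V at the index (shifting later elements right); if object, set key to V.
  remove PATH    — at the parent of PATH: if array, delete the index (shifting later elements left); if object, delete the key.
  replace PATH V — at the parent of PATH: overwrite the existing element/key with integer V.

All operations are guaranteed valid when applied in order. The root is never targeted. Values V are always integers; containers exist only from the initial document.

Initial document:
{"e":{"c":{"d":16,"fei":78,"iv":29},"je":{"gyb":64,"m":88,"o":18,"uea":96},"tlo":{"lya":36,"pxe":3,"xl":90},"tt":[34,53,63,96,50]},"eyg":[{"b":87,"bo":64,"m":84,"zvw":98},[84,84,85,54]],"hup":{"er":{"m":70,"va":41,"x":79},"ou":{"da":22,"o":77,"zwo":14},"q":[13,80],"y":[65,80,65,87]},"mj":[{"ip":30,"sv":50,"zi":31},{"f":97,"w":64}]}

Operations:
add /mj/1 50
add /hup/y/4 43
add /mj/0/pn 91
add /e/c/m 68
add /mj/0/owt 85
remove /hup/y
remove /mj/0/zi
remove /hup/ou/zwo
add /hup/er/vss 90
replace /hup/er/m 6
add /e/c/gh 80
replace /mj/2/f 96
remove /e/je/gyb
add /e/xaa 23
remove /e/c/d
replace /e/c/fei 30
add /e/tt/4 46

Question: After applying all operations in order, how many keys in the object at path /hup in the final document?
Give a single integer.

After op 1 (add /mj/1 50): {"e":{"c":{"d":16,"fei":78,"iv":29},"je":{"gyb":64,"m":88,"o":18,"uea":96},"tlo":{"lya":36,"pxe":3,"xl":90},"tt":[34,53,63,96,50]},"eyg":[{"b":87,"bo":64,"m":84,"zvw":98},[84,84,85,54]],"hup":{"er":{"m":70,"va":41,"x":79},"ou":{"da":22,"o":77,"zwo":14},"q":[13,80],"y":[65,80,65,87]},"mj":[{"ip":30,"sv":50,"zi":31},50,{"f":97,"w":64}]}
After op 2 (add /hup/y/4 43): {"e":{"c":{"d":16,"fei":78,"iv":29},"je":{"gyb":64,"m":88,"o":18,"uea":96},"tlo":{"lya":36,"pxe":3,"xl":90},"tt":[34,53,63,96,50]},"eyg":[{"b":87,"bo":64,"m":84,"zvw":98},[84,84,85,54]],"hup":{"er":{"m":70,"va":41,"x":79},"ou":{"da":22,"o":77,"zwo":14},"q":[13,80],"y":[65,80,65,87,43]},"mj":[{"ip":30,"sv":50,"zi":31},50,{"f":97,"w":64}]}
After op 3 (add /mj/0/pn 91): {"e":{"c":{"d":16,"fei":78,"iv":29},"je":{"gyb":64,"m":88,"o":18,"uea":96},"tlo":{"lya":36,"pxe":3,"xl":90},"tt":[34,53,63,96,50]},"eyg":[{"b":87,"bo":64,"m":84,"zvw":98},[84,84,85,54]],"hup":{"er":{"m":70,"va":41,"x":79},"ou":{"da":22,"o":77,"zwo":14},"q":[13,80],"y":[65,80,65,87,43]},"mj":[{"ip":30,"pn":91,"sv":50,"zi":31},50,{"f":97,"w":64}]}
After op 4 (add /e/c/m 68): {"e":{"c":{"d":16,"fei":78,"iv":29,"m":68},"je":{"gyb":64,"m":88,"o":18,"uea":96},"tlo":{"lya":36,"pxe":3,"xl":90},"tt":[34,53,63,96,50]},"eyg":[{"b":87,"bo":64,"m":84,"zvw":98},[84,84,85,54]],"hup":{"er":{"m":70,"va":41,"x":79},"ou":{"da":22,"o":77,"zwo":14},"q":[13,80],"y":[65,80,65,87,43]},"mj":[{"ip":30,"pn":91,"sv":50,"zi":31},50,{"f":97,"w":64}]}
After op 5 (add /mj/0/owt 85): {"e":{"c":{"d":16,"fei":78,"iv":29,"m":68},"je":{"gyb":64,"m":88,"o":18,"uea":96},"tlo":{"lya":36,"pxe":3,"xl":90},"tt":[34,53,63,96,50]},"eyg":[{"b":87,"bo":64,"m":84,"zvw":98},[84,84,85,54]],"hup":{"er":{"m":70,"va":41,"x":79},"ou":{"da":22,"o":77,"zwo":14},"q":[13,80],"y":[65,80,65,87,43]},"mj":[{"ip":30,"owt":85,"pn":91,"sv":50,"zi":31},50,{"f":97,"w":64}]}
After op 6 (remove /hup/y): {"e":{"c":{"d":16,"fei":78,"iv":29,"m":68},"je":{"gyb":64,"m":88,"o":18,"uea":96},"tlo":{"lya":36,"pxe":3,"xl":90},"tt":[34,53,63,96,50]},"eyg":[{"b":87,"bo":64,"m":84,"zvw":98},[84,84,85,54]],"hup":{"er":{"m":70,"va":41,"x":79},"ou":{"da":22,"o":77,"zwo":14},"q":[13,80]},"mj":[{"ip":30,"owt":85,"pn":91,"sv":50,"zi":31},50,{"f":97,"w":64}]}
After op 7 (remove /mj/0/zi): {"e":{"c":{"d":16,"fei":78,"iv":29,"m":68},"je":{"gyb":64,"m":88,"o":18,"uea":96},"tlo":{"lya":36,"pxe":3,"xl":90},"tt":[34,53,63,96,50]},"eyg":[{"b":87,"bo":64,"m":84,"zvw":98},[84,84,85,54]],"hup":{"er":{"m":70,"va":41,"x":79},"ou":{"da":22,"o":77,"zwo":14},"q":[13,80]},"mj":[{"ip":30,"owt":85,"pn":91,"sv":50},50,{"f":97,"w":64}]}
After op 8 (remove /hup/ou/zwo): {"e":{"c":{"d":16,"fei":78,"iv":29,"m":68},"je":{"gyb":64,"m":88,"o":18,"uea":96},"tlo":{"lya":36,"pxe":3,"xl":90},"tt":[34,53,63,96,50]},"eyg":[{"b":87,"bo":64,"m":84,"zvw":98},[84,84,85,54]],"hup":{"er":{"m":70,"va":41,"x":79},"ou":{"da":22,"o":77},"q":[13,80]},"mj":[{"ip":30,"owt":85,"pn":91,"sv":50},50,{"f":97,"w":64}]}
After op 9 (add /hup/er/vss 90): {"e":{"c":{"d":16,"fei":78,"iv":29,"m":68},"je":{"gyb":64,"m":88,"o":18,"uea":96},"tlo":{"lya":36,"pxe":3,"xl":90},"tt":[34,53,63,96,50]},"eyg":[{"b":87,"bo":64,"m":84,"zvw":98},[84,84,85,54]],"hup":{"er":{"m":70,"va":41,"vss":90,"x":79},"ou":{"da":22,"o":77},"q":[13,80]},"mj":[{"ip":30,"owt":85,"pn":91,"sv":50},50,{"f":97,"w":64}]}
After op 10 (replace /hup/er/m 6): {"e":{"c":{"d":16,"fei":78,"iv":29,"m":68},"je":{"gyb":64,"m":88,"o":18,"uea":96},"tlo":{"lya":36,"pxe":3,"xl":90},"tt":[34,53,63,96,50]},"eyg":[{"b":87,"bo":64,"m":84,"zvw":98},[84,84,85,54]],"hup":{"er":{"m":6,"va":41,"vss":90,"x":79},"ou":{"da":22,"o":77},"q":[13,80]},"mj":[{"ip":30,"owt":85,"pn":91,"sv":50},50,{"f":97,"w":64}]}
After op 11 (add /e/c/gh 80): {"e":{"c":{"d":16,"fei":78,"gh":80,"iv":29,"m":68},"je":{"gyb":64,"m":88,"o":18,"uea":96},"tlo":{"lya":36,"pxe":3,"xl":90},"tt":[34,53,63,96,50]},"eyg":[{"b":87,"bo":64,"m":84,"zvw":98},[84,84,85,54]],"hup":{"er":{"m":6,"va":41,"vss":90,"x":79},"ou":{"da":22,"o":77},"q":[13,80]},"mj":[{"ip":30,"owt":85,"pn":91,"sv":50},50,{"f":97,"w":64}]}
After op 12 (replace /mj/2/f 96): {"e":{"c":{"d":16,"fei":78,"gh":80,"iv":29,"m":68},"je":{"gyb":64,"m":88,"o":18,"uea":96},"tlo":{"lya":36,"pxe":3,"xl":90},"tt":[34,53,63,96,50]},"eyg":[{"b":87,"bo":64,"m":84,"zvw":98},[84,84,85,54]],"hup":{"er":{"m":6,"va":41,"vss":90,"x":79},"ou":{"da":22,"o":77},"q":[13,80]},"mj":[{"ip":30,"owt":85,"pn":91,"sv":50},50,{"f":96,"w":64}]}
After op 13 (remove /e/je/gyb): {"e":{"c":{"d":16,"fei":78,"gh":80,"iv":29,"m":68},"je":{"m":88,"o":18,"uea":96},"tlo":{"lya":36,"pxe":3,"xl":90},"tt":[34,53,63,96,50]},"eyg":[{"b":87,"bo":64,"m":84,"zvw":98},[84,84,85,54]],"hup":{"er":{"m":6,"va":41,"vss":90,"x":79},"ou":{"da":22,"o":77},"q":[13,80]},"mj":[{"ip":30,"owt":85,"pn":91,"sv":50},50,{"f":96,"w":64}]}
After op 14 (add /e/xaa 23): {"e":{"c":{"d":16,"fei":78,"gh":80,"iv":29,"m":68},"je":{"m":88,"o":18,"uea":96},"tlo":{"lya":36,"pxe":3,"xl":90},"tt":[34,53,63,96,50],"xaa":23},"eyg":[{"b":87,"bo":64,"m":84,"zvw":98},[84,84,85,54]],"hup":{"er":{"m":6,"va":41,"vss":90,"x":79},"ou":{"da":22,"o":77},"q":[13,80]},"mj":[{"ip":30,"owt":85,"pn":91,"sv":50},50,{"f":96,"w":64}]}
After op 15 (remove /e/c/d): {"e":{"c":{"fei":78,"gh":80,"iv":29,"m":68},"je":{"m":88,"o":18,"uea":96},"tlo":{"lya":36,"pxe":3,"xl":90},"tt":[34,53,63,96,50],"xaa":23},"eyg":[{"b":87,"bo":64,"m":84,"zvw":98},[84,84,85,54]],"hup":{"er":{"m":6,"va":41,"vss":90,"x":79},"ou":{"da":22,"o":77},"q":[13,80]},"mj":[{"ip":30,"owt":85,"pn":91,"sv":50},50,{"f":96,"w":64}]}
After op 16 (replace /e/c/fei 30): {"e":{"c":{"fei":30,"gh":80,"iv":29,"m":68},"je":{"m":88,"o":18,"uea":96},"tlo":{"lya":36,"pxe":3,"xl":90},"tt":[34,53,63,96,50],"xaa":23},"eyg":[{"b":87,"bo":64,"m":84,"zvw":98},[84,84,85,54]],"hup":{"er":{"m":6,"va":41,"vss":90,"x":79},"ou":{"da":22,"o":77},"q":[13,80]},"mj":[{"ip":30,"owt":85,"pn":91,"sv":50},50,{"f":96,"w":64}]}
After op 17 (add /e/tt/4 46): {"e":{"c":{"fei":30,"gh":80,"iv":29,"m":68},"je":{"m":88,"o":18,"uea":96},"tlo":{"lya":36,"pxe":3,"xl":90},"tt":[34,53,63,96,46,50],"xaa":23},"eyg":[{"b":87,"bo":64,"m":84,"zvw":98},[84,84,85,54]],"hup":{"er":{"m":6,"va":41,"vss":90,"x":79},"ou":{"da":22,"o":77},"q":[13,80]},"mj":[{"ip":30,"owt":85,"pn":91,"sv":50},50,{"f":96,"w":64}]}
Size at path /hup: 3

Answer: 3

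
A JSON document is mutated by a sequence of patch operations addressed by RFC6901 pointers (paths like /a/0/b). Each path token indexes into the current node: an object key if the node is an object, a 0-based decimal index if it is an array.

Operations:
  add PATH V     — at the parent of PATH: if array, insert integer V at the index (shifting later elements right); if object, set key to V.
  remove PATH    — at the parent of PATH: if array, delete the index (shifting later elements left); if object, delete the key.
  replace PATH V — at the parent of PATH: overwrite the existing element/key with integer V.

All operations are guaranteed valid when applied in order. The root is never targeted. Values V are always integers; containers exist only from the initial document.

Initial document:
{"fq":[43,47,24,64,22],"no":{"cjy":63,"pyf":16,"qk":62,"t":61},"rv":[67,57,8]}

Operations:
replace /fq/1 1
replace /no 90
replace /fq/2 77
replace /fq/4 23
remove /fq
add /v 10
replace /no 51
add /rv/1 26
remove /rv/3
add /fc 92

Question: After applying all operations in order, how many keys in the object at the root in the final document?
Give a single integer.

Answer: 4

Derivation:
After op 1 (replace /fq/1 1): {"fq":[43,1,24,64,22],"no":{"cjy":63,"pyf":16,"qk":62,"t":61},"rv":[67,57,8]}
After op 2 (replace /no 90): {"fq":[43,1,24,64,22],"no":90,"rv":[67,57,8]}
After op 3 (replace /fq/2 77): {"fq":[43,1,77,64,22],"no":90,"rv":[67,57,8]}
After op 4 (replace /fq/4 23): {"fq":[43,1,77,64,23],"no":90,"rv":[67,57,8]}
After op 5 (remove /fq): {"no":90,"rv":[67,57,8]}
After op 6 (add /v 10): {"no":90,"rv":[67,57,8],"v":10}
After op 7 (replace /no 51): {"no":51,"rv":[67,57,8],"v":10}
After op 8 (add /rv/1 26): {"no":51,"rv":[67,26,57,8],"v":10}
After op 9 (remove /rv/3): {"no":51,"rv":[67,26,57],"v":10}
After op 10 (add /fc 92): {"fc":92,"no":51,"rv":[67,26,57],"v":10}
Size at the root: 4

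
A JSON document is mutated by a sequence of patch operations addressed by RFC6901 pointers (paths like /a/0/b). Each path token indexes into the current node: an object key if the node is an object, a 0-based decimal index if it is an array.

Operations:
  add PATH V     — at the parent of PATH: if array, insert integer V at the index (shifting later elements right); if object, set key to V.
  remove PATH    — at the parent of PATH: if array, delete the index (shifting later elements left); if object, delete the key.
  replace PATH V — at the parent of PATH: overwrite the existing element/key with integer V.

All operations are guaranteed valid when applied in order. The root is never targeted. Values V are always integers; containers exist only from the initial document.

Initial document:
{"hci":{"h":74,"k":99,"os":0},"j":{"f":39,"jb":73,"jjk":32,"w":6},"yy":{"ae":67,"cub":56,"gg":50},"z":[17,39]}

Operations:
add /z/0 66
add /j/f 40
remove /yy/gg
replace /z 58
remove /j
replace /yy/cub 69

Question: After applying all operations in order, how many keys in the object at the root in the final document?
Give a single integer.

Answer: 3

Derivation:
After op 1 (add /z/0 66): {"hci":{"h":74,"k":99,"os":0},"j":{"f":39,"jb":73,"jjk":32,"w":6},"yy":{"ae":67,"cub":56,"gg":50},"z":[66,17,39]}
After op 2 (add /j/f 40): {"hci":{"h":74,"k":99,"os":0},"j":{"f":40,"jb":73,"jjk":32,"w":6},"yy":{"ae":67,"cub":56,"gg":50},"z":[66,17,39]}
After op 3 (remove /yy/gg): {"hci":{"h":74,"k":99,"os":0},"j":{"f":40,"jb":73,"jjk":32,"w":6},"yy":{"ae":67,"cub":56},"z":[66,17,39]}
After op 4 (replace /z 58): {"hci":{"h":74,"k":99,"os":0},"j":{"f":40,"jb":73,"jjk":32,"w":6},"yy":{"ae":67,"cub":56},"z":58}
After op 5 (remove /j): {"hci":{"h":74,"k":99,"os":0},"yy":{"ae":67,"cub":56},"z":58}
After op 6 (replace /yy/cub 69): {"hci":{"h":74,"k":99,"os":0},"yy":{"ae":67,"cub":69},"z":58}
Size at the root: 3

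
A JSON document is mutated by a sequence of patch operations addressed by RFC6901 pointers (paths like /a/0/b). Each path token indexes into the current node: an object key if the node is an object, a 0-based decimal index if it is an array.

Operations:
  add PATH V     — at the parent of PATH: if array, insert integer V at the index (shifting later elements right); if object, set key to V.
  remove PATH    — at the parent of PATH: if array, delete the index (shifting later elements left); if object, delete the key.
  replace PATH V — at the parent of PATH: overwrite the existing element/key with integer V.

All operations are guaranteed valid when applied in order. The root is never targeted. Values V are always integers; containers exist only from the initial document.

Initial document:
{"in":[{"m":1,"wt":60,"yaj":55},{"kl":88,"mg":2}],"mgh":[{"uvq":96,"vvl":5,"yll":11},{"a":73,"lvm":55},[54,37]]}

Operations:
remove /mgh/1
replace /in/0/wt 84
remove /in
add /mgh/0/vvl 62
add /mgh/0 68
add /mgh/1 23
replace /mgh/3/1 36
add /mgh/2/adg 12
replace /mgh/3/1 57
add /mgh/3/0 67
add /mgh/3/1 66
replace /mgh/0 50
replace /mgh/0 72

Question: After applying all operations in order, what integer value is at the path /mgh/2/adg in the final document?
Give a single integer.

Answer: 12

Derivation:
After op 1 (remove /mgh/1): {"in":[{"m":1,"wt":60,"yaj":55},{"kl":88,"mg":2}],"mgh":[{"uvq":96,"vvl":5,"yll":11},[54,37]]}
After op 2 (replace /in/0/wt 84): {"in":[{"m":1,"wt":84,"yaj":55},{"kl":88,"mg":2}],"mgh":[{"uvq":96,"vvl":5,"yll":11},[54,37]]}
After op 3 (remove /in): {"mgh":[{"uvq":96,"vvl":5,"yll":11},[54,37]]}
After op 4 (add /mgh/0/vvl 62): {"mgh":[{"uvq":96,"vvl":62,"yll":11},[54,37]]}
After op 5 (add /mgh/0 68): {"mgh":[68,{"uvq":96,"vvl":62,"yll":11},[54,37]]}
After op 6 (add /mgh/1 23): {"mgh":[68,23,{"uvq":96,"vvl":62,"yll":11},[54,37]]}
After op 7 (replace /mgh/3/1 36): {"mgh":[68,23,{"uvq":96,"vvl":62,"yll":11},[54,36]]}
After op 8 (add /mgh/2/adg 12): {"mgh":[68,23,{"adg":12,"uvq":96,"vvl":62,"yll":11},[54,36]]}
After op 9 (replace /mgh/3/1 57): {"mgh":[68,23,{"adg":12,"uvq":96,"vvl":62,"yll":11},[54,57]]}
After op 10 (add /mgh/3/0 67): {"mgh":[68,23,{"adg":12,"uvq":96,"vvl":62,"yll":11},[67,54,57]]}
After op 11 (add /mgh/3/1 66): {"mgh":[68,23,{"adg":12,"uvq":96,"vvl":62,"yll":11},[67,66,54,57]]}
After op 12 (replace /mgh/0 50): {"mgh":[50,23,{"adg":12,"uvq":96,"vvl":62,"yll":11},[67,66,54,57]]}
After op 13 (replace /mgh/0 72): {"mgh":[72,23,{"adg":12,"uvq":96,"vvl":62,"yll":11},[67,66,54,57]]}
Value at /mgh/2/adg: 12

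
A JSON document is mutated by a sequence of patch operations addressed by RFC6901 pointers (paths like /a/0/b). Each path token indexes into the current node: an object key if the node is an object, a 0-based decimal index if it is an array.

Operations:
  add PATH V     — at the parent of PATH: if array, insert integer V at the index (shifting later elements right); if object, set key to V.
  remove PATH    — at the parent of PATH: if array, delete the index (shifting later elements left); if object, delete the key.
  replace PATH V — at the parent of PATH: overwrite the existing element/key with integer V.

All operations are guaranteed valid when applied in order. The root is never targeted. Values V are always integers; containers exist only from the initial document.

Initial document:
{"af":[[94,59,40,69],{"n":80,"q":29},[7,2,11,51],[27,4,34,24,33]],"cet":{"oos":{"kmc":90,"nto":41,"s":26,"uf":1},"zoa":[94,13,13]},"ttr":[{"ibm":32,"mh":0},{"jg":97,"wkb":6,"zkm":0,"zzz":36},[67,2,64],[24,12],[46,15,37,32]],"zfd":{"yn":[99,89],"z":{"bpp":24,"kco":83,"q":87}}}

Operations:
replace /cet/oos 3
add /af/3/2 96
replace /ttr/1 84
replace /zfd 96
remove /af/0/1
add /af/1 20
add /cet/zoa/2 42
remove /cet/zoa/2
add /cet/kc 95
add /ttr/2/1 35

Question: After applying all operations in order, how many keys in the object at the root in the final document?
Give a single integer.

After op 1 (replace /cet/oos 3): {"af":[[94,59,40,69],{"n":80,"q":29},[7,2,11,51],[27,4,34,24,33]],"cet":{"oos":3,"zoa":[94,13,13]},"ttr":[{"ibm":32,"mh":0},{"jg":97,"wkb":6,"zkm":0,"zzz":36},[67,2,64],[24,12],[46,15,37,32]],"zfd":{"yn":[99,89],"z":{"bpp":24,"kco":83,"q":87}}}
After op 2 (add /af/3/2 96): {"af":[[94,59,40,69],{"n":80,"q":29},[7,2,11,51],[27,4,96,34,24,33]],"cet":{"oos":3,"zoa":[94,13,13]},"ttr":[{"ibm":32,"mh":0},{"jg":97,"wkb":6,"zkm":0,"zzz":36},[67,2,64],[24,12],[46,15,37,32]],"zfd":{"yn":[99,89],"z":{"bpp":24,"kco":83,"q":87}}}
After op 3 (replace /ttr/1 84): {"af":[[94,59,40,69],{"n":80,"q":29},[7,2,11,51],[27,4,96,34,24,33]],"cet":{"oos":3,"zoa":[94,13,13]},"ttr":[{"ibm":32,"mh":0},84,[67,2,64],[24,12],[46,15,37,32]],"zfd":{"yn":[99,89],"z":{"bpp":24,"kco":83,"q":87}}}
After op 4 (replace /zfd 96): {"af":[[94,59,40,69],{"n":80,"q":29},[7,2,11,51],[27,4,96,34,24,33]],"cet":{"oos":3,"zoa":[94,13,13]},"ttr":[{"ibm":32,"mh":0},84,[67,2,64],[24,12],[46,15,37,32]],"zfd":96}
After op 5 (remove /af/0/1): {"af":[[94,40,69],{"n":80,"q":29},[7,2,11,51],[27,4,96,34,24,33]],"cet":{"oos":3,"zoa":[94,13,13]},"ttr":[{"ibm":32,"mh":0},84,[67,2,64],[24,12],[46,15,37,32]],"zfd":96}
After op 6 (add /af/1 20): {"af":[[94,40,69],20,{"n":80,"q":29},[7,2,11,51],[27,4,96,34,24,33]],"cet":{"oos":3,"zoa":[94,13,13]},"ttr":[{"ibm":32,"mh":0},84,[67,2,64],[24,12],[46,15,37,32]],"zfd":96}
After op 7 (add /cet/zoa/2 42): {"af":[[94,40,69],20,{"n":80,"q":29},[7,2,11,51],[27,4,96,34,24,33]],"cet":{"oos":3,"zoa":[94,13,42,13]},"ttr":[{"ibm":32,"mh":0},84,[67,2,64],[24,12],[46,15,37,32]],"zfd":96}
After op 8 (remove /cet/zoa/2): {"af":[[94,40,69],20,{"n":80,"q":29},[7,2,11,51],[27,4,96,34,24,33]],"cet":{"oos":3,"zoa":[94,13,13]},"ttr":[{"ibm":32,"mh":0},84,[67,2,64],[24,12],[46,15,37,32]],"zfd":96}
After op 9 (add /cet/kc 95): {"af":[[94,40,69],20,{"n":80,"q":29},[7,2,11,51],[27,4,96,34,24,33]],"cet":{"kc":95,"oos":3,"zoa":[94,13,13]},"ttr":[{"ibm":32,"mh":0},84,[67,2,64],[24,12],[46,15,37,32]],"zfd":96}
After op 10 (add /ttr/2/1 35): {"af":[[94,40,69],20,{"n":80,"q":29},[7,2,11,51],[27,4,96,34,24,33]],"cet":{"kc":95,"oos":3,"zoa":[94,13,13]},"ttr":[{"ibm":32,"mh":0},84,[67,35,2,64],[24,12],[46,15,37,32]],"zfd":96}
Size at the root: 4

Answer: 4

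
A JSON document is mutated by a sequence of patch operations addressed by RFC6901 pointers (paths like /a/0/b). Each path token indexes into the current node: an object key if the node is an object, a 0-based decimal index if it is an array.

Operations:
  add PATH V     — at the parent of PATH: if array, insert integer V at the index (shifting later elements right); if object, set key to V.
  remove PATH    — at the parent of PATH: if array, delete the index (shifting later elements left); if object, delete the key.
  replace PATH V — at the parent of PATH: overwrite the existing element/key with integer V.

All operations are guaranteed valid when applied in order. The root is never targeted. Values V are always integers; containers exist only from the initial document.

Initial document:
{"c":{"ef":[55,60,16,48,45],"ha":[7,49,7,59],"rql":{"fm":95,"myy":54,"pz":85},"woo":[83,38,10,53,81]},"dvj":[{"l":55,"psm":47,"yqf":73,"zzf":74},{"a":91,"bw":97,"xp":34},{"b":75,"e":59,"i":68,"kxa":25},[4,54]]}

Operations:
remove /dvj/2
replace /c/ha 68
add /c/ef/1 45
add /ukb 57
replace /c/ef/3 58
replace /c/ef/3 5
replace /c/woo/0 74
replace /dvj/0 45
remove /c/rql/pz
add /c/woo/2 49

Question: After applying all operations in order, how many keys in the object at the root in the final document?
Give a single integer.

Answer: 3

Derivation:
After op 1 (remove /dvj/2): {"c":{"ef":[55,60,16,48,45],"ha":[7,49,7,59],"rql":{"fm":95,"myy":54,"pz":85},"woo":[83,38,10,53,81]},"dvj":[{"l":55,"psm":47,"yqf":73,"zzf":74},{"a":91,"bw":97,"xp":34},[4,54]]}
After op 2 (replace /c/ha 68): {"c":{"ef":[55,60,16,48,45],"ha":68,"rql":{"fm":95,"myy":54,"pz":85},"woo":[83,38,10,53,81]},"dvj":[{"l":55,"psm":47,"yqf":73,"zzf":74},{"a":91,"bw":97,"xp":34},[4,54]]}
After op 3 (add /c/ef/1 45): {"c":{"ef":[55,45,60,16,48,45],"ha":68,"rql":{"fm":95,"myy":54,"pz":85},"woo":[83,38,10,53,81]},"dvj":[{"l":55,"psm":47,"yqf":73,"zzf":74},{"a":91,"bw":97,"xp":34},[4,54]]}
After op 4 (add /ukb 57): {"c":{"ef":[55,45,60,16,48,45],"ha":68,"rql":{"fm":95,"myy":54,"pz":85},"woo":[83,38,10,53,81]},"dvj":[{"l":55,"psm":47,"yqf":73,"zzf":74},{"a":91,"bw":97,"xp":34},[4,54]],"ukb":57}
After op 5 (replace /c/ef/3 58): {"c":{"ef":[55,45,60,58,48,45],"ha":68,"rql":{"fm":95,"myy":54,"pz":85},"woo":[83,38,10,53,81]},"dvj":[{"l":55,"psm":47,"yqf":73,"zzf":74},{"a":91,"bw":97,"xp":34},[4,54]],"ukb":57}
After op 6 (replace /c/ef/3 5): {"c":{"ef":[55,45,60,5,48,45],"ha":68,"rql":{"fm":95,"myy":54,"pz":85},"woo":[83,38,10,53,81]},"dvj":[{"l":55,"psm":47,"yqf":73,"zzf":74},{"a":91,"bw":97,"xp":34},[4,54]],"ukb":57}
After op 7 (replace /c/woo/0 74): {"c":{"ef":[55,45,60,5,48,45],"ha":68,"rql":{"fm":95,"myy":54,"pz":85},"woo":[74,38,10,53,81]},"dvj":[{"l":55,"psm":47,"yqf":73,"zzf":74},{"a":91,"bw":97,"xp":34},[4,54]],"ukb":57}
After op 8 (replace /dvj/0 45): {"c":{"ef":[55,45,60,5,48,45],"ha":68,"rql":{"fm":95,"myy":54,"pz":85},"woo":[74,38,10,53,81]},"dvj":[45,{"a":91,"bw":97,"xp":34},[4,54]],"ukb":57}
After op 9 (remove /c/rql/pz): {"c":{"ef":[55,45,60,5,48,45],"ha":68,"rql":{"fm":95,"myy":54},"woo":[74,38,10,53,81]},"dvj":[45,{"a":91,"bw":97,"xp":34},[4,54]],"ukb":57}
After op 10 (add /c/woo/2 49): {"c":{"ef":[55,45,60,5,48,45],"ha":68,"rql":{"fm":95,"myy":54},"woo":[74,38,49,10,53,81]},"dvj":[45,{"a":91,"bw":97,"xp":34},[4,54]],"ukb":57}
Size at the root: 3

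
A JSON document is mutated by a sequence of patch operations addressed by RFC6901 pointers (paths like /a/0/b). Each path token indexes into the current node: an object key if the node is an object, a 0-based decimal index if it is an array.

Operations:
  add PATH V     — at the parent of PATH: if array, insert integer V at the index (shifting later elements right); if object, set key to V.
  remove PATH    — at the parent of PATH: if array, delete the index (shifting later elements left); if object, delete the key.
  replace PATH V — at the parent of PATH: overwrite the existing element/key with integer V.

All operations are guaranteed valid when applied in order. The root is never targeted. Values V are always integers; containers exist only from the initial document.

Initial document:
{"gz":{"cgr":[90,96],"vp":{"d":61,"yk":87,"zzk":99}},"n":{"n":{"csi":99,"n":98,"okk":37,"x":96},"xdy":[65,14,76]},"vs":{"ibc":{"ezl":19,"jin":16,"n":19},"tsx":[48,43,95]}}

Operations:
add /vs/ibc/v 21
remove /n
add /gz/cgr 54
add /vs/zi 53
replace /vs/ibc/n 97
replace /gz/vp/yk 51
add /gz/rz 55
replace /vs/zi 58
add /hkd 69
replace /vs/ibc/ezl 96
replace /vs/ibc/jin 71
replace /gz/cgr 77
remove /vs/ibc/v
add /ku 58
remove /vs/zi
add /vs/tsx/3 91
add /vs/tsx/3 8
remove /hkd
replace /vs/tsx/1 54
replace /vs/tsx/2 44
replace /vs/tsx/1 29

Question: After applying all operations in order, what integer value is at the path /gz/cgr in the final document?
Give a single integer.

After op 1 (add /vs/ibc/v 21): {"gz":{"cgr":[90,96],"vp":{"d":61,"yk":87,"zzk":99}},"n":{"n":{"csi":99,"n":98,"okk":37,"x":96},"xdy":[65,14,76]},"vs":{"ibc":{"ezl":19,"jin":16,"n":19,"v":21},"tsx":[48,43,95]}}
After op 2 (remove /n): {"gz":{"cgr":[90,96],"vp":{"d":61,"yk":87,"zzk":99}},"vs":{"ibc":{"ezl":19,"jin":16,"n":19,"v":21},"tsx":[48,43,95]}}
After op 3 (add /gz/cgr 54): {"gz":{"cgr":54,"vp":{"d":61,"yk":87,"zzk":99}},"vs":{"ibc":{"ezl":19,"jin":16,"n":19,"v":21},"tsx":[48,43,95]}}
After op 4 (add /vs/zi 53): {"gz":{"cgr":54,"vp":{"d":61,"yk":87,"zzk":99}},"vs":{"ibc":{"ezl":19,"jin":16,"n":19,"v":21},"tsx":[48,43,95],"zi":53}}
After op 5 (replace /vs/ibc/n 97): {"gz":{"cgr":54,"vp":{"d":61,"yk":87,"zzk":99}},"vs":{"ibc":{"ezl":19,"jin":16,"n":97,"v":21},"tsx":[48,43,95],"zi":53}}
After op 6 (replace /gz/vp/yk 51): {"gz":{"cgr":54,"vp":{"d":61,"yk":51,"zzk":99}},"vs":{"ibc":{"ezl":19,"jin":16,"n":97,"v":21},"tsx":[48,43,95],"zi":53}}
After op 7 (add /gz/rz 55): {"gz":{"cgr":54,"rz":55,"vp":{"d":61,"yk":51,"zzk":99}},"vs":{"ibc":{"ezl":19,"jin":16,"n":97,"v":21},"tsx":[48,43,95],"zi":53}}
After op 8 (replace /vs/zi 58): {"gz":{"cgr":54,"rz":55,"vp":{"d":61,"yk":51,"zzk":99}},"vs":{"ibc":{"ezl":19,"jin":16,"n":97,"v":21},"tsx":[48,43,95],"zi":58}}
After op 9 (add /hkd 69): {"gz":{"cgr":54,"rz":55,"vp":{"d":61,"yk":51,"zzk":99}},"hkd":69,"vs":{"ibc":{"ezl":19,"jin":16,"n":97,"v":21},"tsx":[48,43,95],"zi":58}}
After op 10 (replace /vs/ibc/ezl 96): {"gz":{"cgr":54,"rz":55,"vp":{"d":61,"yk":51,"zzk":99}},"hkd":69,"vs":{"ibc":{"ezl":96,"jin":16,"n":97,"v":21},"tsx":[48,43,95],"zi":58}}
After op 11 (replace /vs/ibc/jin 71): {"gz":{"cgr":54,"rz":55,"vp":{"d":61,"yk":51,"zzk":99}},"hkd":69,"vs":{"ibc":{"ezl":96,"jin":71,"n":97,"v":21},"tsx":[48,43,95],"zi":58}}
After op 12 (replace /gz/cgr 77): {"gz":{"cgr":77,"rz":55,"vp":{"d":61,"yk":51,"zzk":99}},"hkd":69,"vs":{"ibc":{"ezl":96,"jin":71,"n":97,"v":21},"tsx":[48,43,95],"zi":58}}
After op 13 (remove /vs/ibc/v): {"gz":{"cgr":77,"rz":55,"vp":{"d":61,"yk":51,"zzk":99}},"hkd":69,"vs":{"ibc":{"ezl":96,"jin":71,"n":97},"tsx":[48,43,95],"zi":58}}
After op 14 (add /ku 58): {"gz":{"cgr":77,"rz":55,"vp":{"d":61,"yk":51,"zzk":99}},"hkd":69,"ku":58,"vs":{"ibc":{"ezl":96,"jin":71,"n":97},"tsx":[48,43,95],"zi":58}}
After op 15 (remove /vs/zi): {"gz":{"cgr":77,"rz":55,"vp":{"d":61,"yk":51,"zzk":99}},"hkd":69,"ku":58,"vs":{"ibc":{"ezl":96,"jin":71,"n":97},"tsx":[48,43,95]}}
After op 16 (add /vs/tsx/3 91): {"gz":{"cgr":77,"rz":55,"vp":{"d":61,"yk":51,"zzk":99}},"hkd":69,"ku":58,"vs":{"ibc":{"ezl":96,"jin":71,"n":97},"tsx":[48,43,95,91]}}
After op 17 (add /vs/tsx/3 8): {"gz":{"cgr":77,"rz":55,"vp":{"d":61,"yk":51,"zzk":99}},"hkd":69,"ku":58,"vs":{"ibc":{"ezl":96,"jin":71,"n":97},"tsx":[48,43,95,8,91]}}
After op 18 (remove /hkd): {"gz":{"cgr":77,"rz":55,"vp":{"d":61,"yk":51,"zzk":99}},"ku":58,"vs":{"ibc":{"ezl":96,"jin":71,"n":97},"tsx":[48,43,95,8,91]}}
After op 19 (replace /vs/tsx/1 54): {"gz":{"cgr":77,"rz":55,"vp":{"d":61,"yk":51,"zzk":99}},"ku":58,"vs":{"ibc":{"ezl":96,"jin":71,"n":97},"tsx":[48,54,95,8,91]}}
After op 20 (replace /vs/tsx/2 44): {"gz":{"cgr":77,"rz":55,"vp":{"d":61,"yk":51,"zzk":99}},"ku":58,"vs":{"ibc":{"ezl":96,"jin":71,"n":97},"tsx":[48,54,44,8,91]}}
After op 21 (replace /vs/tsx/1 29): {"gz":{"cgr":77,"rz":55,"vp":{"d":61,"yk":51,"zzk":99}},"ku":58,"vs":{"ibc":{"ezl":96,"jin":71,"n":97},"tsx":[48,29,44,8,91]}}
Value at /gz/cgr: 77

Answer: 77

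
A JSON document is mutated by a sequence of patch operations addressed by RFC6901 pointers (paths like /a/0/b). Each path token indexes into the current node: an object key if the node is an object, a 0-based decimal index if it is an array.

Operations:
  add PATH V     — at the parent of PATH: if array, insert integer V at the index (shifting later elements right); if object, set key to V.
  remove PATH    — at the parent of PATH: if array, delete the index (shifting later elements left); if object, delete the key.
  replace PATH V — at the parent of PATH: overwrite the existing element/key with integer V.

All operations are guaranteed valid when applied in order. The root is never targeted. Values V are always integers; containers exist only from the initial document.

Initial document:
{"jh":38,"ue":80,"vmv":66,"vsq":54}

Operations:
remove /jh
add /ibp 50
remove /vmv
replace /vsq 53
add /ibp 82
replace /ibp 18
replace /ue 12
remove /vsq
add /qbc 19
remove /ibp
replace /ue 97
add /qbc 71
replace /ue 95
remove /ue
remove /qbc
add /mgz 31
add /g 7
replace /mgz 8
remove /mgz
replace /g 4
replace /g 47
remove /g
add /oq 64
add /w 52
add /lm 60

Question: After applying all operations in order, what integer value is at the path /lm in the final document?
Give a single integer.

Answer: 60

Derivation:
After op 1 (remove /jh): {"ue":80,"vmv":66,"vsq":54}
After op 2 (add /ibp 50): {"ibp":50,"ue":80,"vmv":66,"vsq":54}
After op 3 (remove /vmv): {"ibp":50,"ue":80,"vsq":54}
After op 4 (replace /vsq 53): {"ibp":50,"ue":80,"vsq":53}
After op 5 (add /ibp 82): {"ibp":82,"ue":80,"vsq":53}
After op 6 (replace /ibp 18): {"ibp":18,"ue":80,"vsq":53}
After op 7 (replace /ue 12): {"ibp":18,"ue":12,"vsq":53}
After op 8 (remove /vsq): {"ibp":18,"ue":12}
After op 9 (add /qbc 19): {"ibp":18,"qbc":19,"ue":12}
After op 10 (remove /ibp): {"qbc":19,"ue":12}
After op 11 (replace /ue 97): {"qbc":19,"ue":97}
After op 12 (add /qbc 71): {"qbc":71,"ue":97}
After op 13 (replace /ue 95): {"qbc":71,"ue":95}
After op 14 (remove /ue): {"qbc":71}
After op 15 (remove /qbc): {}
After op 16 (add /mgz 31): {"mgz":31}
After op 17 (add /g 7): {"g":7,"mgz":31}
After op 18 (replace /mgz 8): {"g":7,"mgz":8}
After op 19 (remove /mgz): {"g":7}
After op 20 (replace /g 4): {"g":4}
After op 21 (replace /g 47): {"g":47}
After op 22 (remove /g): {}
After op 23 (add /oq 64): {"oq":64}
After op 24 (add /w 52): {"oq":64,"w":52}
After op 25 (add /lm 60): {"lm":60,"oq":64,"w":52}
Value at /lm: 60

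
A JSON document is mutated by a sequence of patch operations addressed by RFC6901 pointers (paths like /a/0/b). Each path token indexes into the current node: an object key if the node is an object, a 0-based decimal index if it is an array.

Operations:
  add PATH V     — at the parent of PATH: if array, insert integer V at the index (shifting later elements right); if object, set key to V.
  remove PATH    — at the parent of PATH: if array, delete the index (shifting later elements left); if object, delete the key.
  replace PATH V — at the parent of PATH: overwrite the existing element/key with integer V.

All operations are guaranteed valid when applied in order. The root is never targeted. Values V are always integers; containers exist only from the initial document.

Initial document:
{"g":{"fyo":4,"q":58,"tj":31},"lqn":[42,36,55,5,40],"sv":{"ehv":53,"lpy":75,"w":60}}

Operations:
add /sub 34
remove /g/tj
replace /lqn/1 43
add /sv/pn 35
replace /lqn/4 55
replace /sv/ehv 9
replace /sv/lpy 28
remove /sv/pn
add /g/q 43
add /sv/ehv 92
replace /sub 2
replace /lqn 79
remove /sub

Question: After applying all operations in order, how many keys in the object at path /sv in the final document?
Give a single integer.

Answer: 3

Derivation:
After op 1 (add /sub 34): {"g":{"fyo":4,"q":58,"tj":31},"lqn":[42,36,55,5,40],"sub":34,"sv":{"ehv":53,"lpy":75,"w":60}}
After op 2 (remove /g/tj): {"g":{"fyo":4,"q":58},"lqn":[42,36,55,5,40],"sub":34,"sv":{"ehv":53,"lpy":75,"w":60}}
After op 3 (replace /lqn/1 43): {"g":{"fyo":4,"q":58},"lqn":[42,43,55,5,40],"sub":34,"sv":{"ehv":53,"lpy":75,"w":60}}
After op 4 (add /sv/pn 35): {"g":{"fyo":4,"q":58},"lqn":[42,43,55,5,40],"sub":34,"sv":{"ehv":53,"lpy":75,"pn":35,"w":60}}
After op 5 (replace /lqn/4 55): {"g":{"fyo":4,"q":58},"lqn":[42,43,55,5,55],"sub":34,"sv":{"ehv":53,"lpy":75,"pn":35,"w":60}}
After op 6 (replace /sv/ehv 9): {"g":{"fyo":4,"q":58},"lqn":[42,43,55,5,55],"sub":34,"sv":{"ehv":9,"lpy":75,"pn":35,"w":60}}
After op 7 (replace /sv/lpy 28): {"g":{"fyo":4,"q":58},"lqn":[42,43,55,5,55],"sub":34,"sv":{"ehv":9,"lpy":28,"pn":35,"w":60}}
After op 8 (remove /sv/pn): {"g":{"fyo":4,"q":58},"lqn":[42,43,55,5,55],"sub":34,"sv":{"ehv":9,"lpy":28,"w":60}}
After op 9 (add /g/q 43): {"g":{"fyo":4,"q":43},"lqn":[42,43,55,5,55],"sub":34,"sv":{"ehv":9,"lpy":28,"w":60}}
After op 10 (add /sv/ehv 92): {"g":{"fyo":4,"q":43},"lqn":[42,43,55,5,55],"sub":34,"sv":{"ehv":92,"lpy":28,"w":60}}
After op 11 (replace /sub 2): {"g":{"fyo":4,"q":43},"lqn":[42,43,55,5,55],"sub":2,"sv":{"ehv":92,"lpy":28,"w":60}}
After op 12 (replace /lqn 79): {"g":{"fyo":4,"q":43},"lqn":79,"sub":2,"sv":{"ehv":92,"lpy":28,"w":60}}
After op 13 (remove /sub): {"g":{"fyo":4,"q":43},"lqn":79,"sv":{"ehv":92,"lpy":28,"w":60}}
Size at path /sv: 3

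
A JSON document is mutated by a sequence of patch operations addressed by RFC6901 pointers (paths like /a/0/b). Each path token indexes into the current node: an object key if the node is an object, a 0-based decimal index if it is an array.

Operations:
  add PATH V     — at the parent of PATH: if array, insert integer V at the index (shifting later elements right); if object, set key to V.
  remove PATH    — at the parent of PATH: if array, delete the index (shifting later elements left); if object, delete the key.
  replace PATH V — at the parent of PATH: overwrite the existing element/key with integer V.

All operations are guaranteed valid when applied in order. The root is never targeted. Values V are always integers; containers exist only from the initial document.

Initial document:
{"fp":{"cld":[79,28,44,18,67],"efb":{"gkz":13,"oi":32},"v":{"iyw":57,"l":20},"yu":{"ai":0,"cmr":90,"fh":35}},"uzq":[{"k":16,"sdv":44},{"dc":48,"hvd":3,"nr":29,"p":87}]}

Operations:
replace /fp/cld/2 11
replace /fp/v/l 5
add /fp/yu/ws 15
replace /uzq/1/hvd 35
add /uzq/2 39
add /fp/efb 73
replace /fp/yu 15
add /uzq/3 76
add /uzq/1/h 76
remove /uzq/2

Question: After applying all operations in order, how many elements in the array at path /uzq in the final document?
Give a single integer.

After op 1 (replace /fp/cld/2 11): {"fp":{"cld":[79,28,11,18,67],"efb":{"gkz":13,"oi":32},"v":{"iyw":57,"l":20},"yu":{"ai":0,"cmr":90,"fh":35}},"uzq":[{"k":16,"sdv":44},{"dc":48,"hvd":3,"nr":29,"p":87}]}
After op 2 (replace /fp/v/l 5): {"fp":{"cld":[79,28,11,18,67],"efb":{"gkz":13,"oi":32},"v":{"iyw":57,"l":5},"yu":{"ai":0,"cmr":90,"fh":35}},"uzq":[{"k":16,"sdv":44},{"dc":48,"hvd":3,"nr":29,"p":87}]}
After op 3 (add /fp/yu/ws 15): {"fp":{"cld":[79,28,11,18,67],"efb":{"gkz":13,"oi":32},"v":{"iyw":57,"l":5},"yu":{"ai":0,"cmr":90,"fh":35,"ws":15}},"uzq":[{"k":16,"sdv":44},{"dc":48,"hvd":3,"nr":29,"p":87}]}
After op 4 (replace /uzq/1/hvd 35): {"fp":{"cld":[79,28,11,18,67],"efb":{"gkz":13,"oi":32},"v":{"iyw":57,"l":5},"yu":{"ai":0,"cmr":90,"fh":35,"ws":15}},"uzq":[{"k":16,"sdv":44},{"dc":48,"hvd":35,"nr":29,"p":87}]}
After op 5 (add /uzq/2 39): {"fp":{"cld":[79,28,11,18,67],"efb":{"gkz":13,"oi":32},"v":{"iyw":57,"l":5},"yu":{"ai":0,"cmr":90,"fh":35,"ws":15}},"uzq":[{"k":16,"sdv":44},{"dc":48,"hvd":35,"nr":29,"p":87},39]}
After op 6 (add /fp/efb 73): {"fp":{"cld":[79,28,11,18,67],"efb":73,"v":{"iyw":57,"l":5},"yu":{"ai":0,"cmr":90,"fh":35,"ws":15}},"uzq":[{"k":16,"sdv":44},{"dc":48,"hvd":35,"nr":29,"p":87},39]}
After op 7 (replace /fp/yu 15): {"fp":{"cld":[79,28,11,18,67],"efb":73,"v":{"iyw":57,"l":5},"yu":15},"uzq":[{"k":16,"sdv":44},{"dc":48,"hvd":35,"nr":29,"p":87},39]}
After op 8 (add /uzq/3 76): {"fp":{"cld":[79,28,11,18,67],"efb":73,"v":{"iyw":57,"l":5},"yu":15},"uzq":[{"k":16,"sdv":44},{"dc":48,"hvd":35,"nr":29,"p":87},39,76]}
After op 9 (add /uzq/1/h 76): {"fp":{"cld":[79,28,11,18,67],"efb":73,"v":{"iyw":57,"l":5},"yu":15},"uzq":[{"k":16,"sdv":44},{"dc":48,"h":76,"hvd":35,"nr":29,"p":87},39,76]}
After op 10 (remove /uzq/2): {"fp":{"cld":[79,28,11,18,67],"efb":73,"v":{"iyw":57,"l":5},"yu":15},"uzq":[{"k":16,"sdv":44},{"dc":48,"h":76,"hvd":35,"nr":29,"p":87},76]}
Size at path /uzq: 3

Answer: 3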